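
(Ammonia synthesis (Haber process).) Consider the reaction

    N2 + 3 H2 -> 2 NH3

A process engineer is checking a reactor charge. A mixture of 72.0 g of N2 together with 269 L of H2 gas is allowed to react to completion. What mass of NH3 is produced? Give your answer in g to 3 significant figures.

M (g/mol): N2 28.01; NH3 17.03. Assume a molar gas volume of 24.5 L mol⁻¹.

87.6 g

n(N2) = 72.00 / 28.01 = 2.571 mol
n(H2) = 269.0 / 24.5 = 10.98 mol
n/ν for N2 = 2.571/1 = 2.571
n/ν for H2 = 10.98/3 = 3.660
Smallest n/ν is N2 → limiting reagent.
n(NH3) = (2/1) × 2.571 = 5.142 mol
mass = 5.142 × 17.03 = 87.57 g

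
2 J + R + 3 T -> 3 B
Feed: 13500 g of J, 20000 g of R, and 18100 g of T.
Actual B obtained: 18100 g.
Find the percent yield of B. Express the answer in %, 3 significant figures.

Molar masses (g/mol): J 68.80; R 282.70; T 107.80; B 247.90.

43.5 %

n(J) = 13500 / 68.80 = 196.2 mol
n(R) = 20000 / 282.70 = 70.75 mol
n(T) = 18100 / 107.80 = 167.9 mol
n/ν for J = 196.2/2 = 98.10
n/ν for R = 70.75/1 = 70.75
n/ν for T = 167.9/3 = 55.97
Smallest n/ν is T → limiting reagent.
theoretical n(B) = (3/3) × 167.9 = 167.9 mol → 41620 g
% yield = 18100 / 41620 × 100 = 43.49 %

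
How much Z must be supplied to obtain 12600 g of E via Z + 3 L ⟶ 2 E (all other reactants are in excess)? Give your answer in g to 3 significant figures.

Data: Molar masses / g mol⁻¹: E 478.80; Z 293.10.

3860 g

n(E) = 12600 / 478.80 = 26.32 mol
n(Z) = (1/2) × 26.32 = 13.16 mol
mass = 13.16 × 293.10 = 3857 g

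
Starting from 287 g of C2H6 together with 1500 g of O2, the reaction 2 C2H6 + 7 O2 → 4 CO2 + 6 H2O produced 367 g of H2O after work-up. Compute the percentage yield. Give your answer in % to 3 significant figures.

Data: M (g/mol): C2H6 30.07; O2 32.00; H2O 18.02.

n(C2H6) = 287.0 / 30.07 = 9.544 mol
n(O2) = 1500 / 32.00 = 46.88 mol
n/ν → C2H6: 4.772, O2: 6.697; C2H6 is limiting.
theoretical n(H2O) = (6/2) × 9.544 = 28.63 mol → 515.9 g
% yield = 367 / 515.9 × 100 = 71.14 %

71.1 %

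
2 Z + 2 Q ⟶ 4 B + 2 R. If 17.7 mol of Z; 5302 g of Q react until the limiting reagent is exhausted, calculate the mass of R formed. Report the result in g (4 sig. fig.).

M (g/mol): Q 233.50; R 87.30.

n(Z) = 17.70 mol
n(Q) = 5302 / 233.50 = 22.71 mol
n/ν → Z: 8.850, Q: 11.36; Z is limiting.
n(R) = (2/2) × 17.70 = 17.70 mol
mass = 17.70 × 87.30 = 1545 g

1545 g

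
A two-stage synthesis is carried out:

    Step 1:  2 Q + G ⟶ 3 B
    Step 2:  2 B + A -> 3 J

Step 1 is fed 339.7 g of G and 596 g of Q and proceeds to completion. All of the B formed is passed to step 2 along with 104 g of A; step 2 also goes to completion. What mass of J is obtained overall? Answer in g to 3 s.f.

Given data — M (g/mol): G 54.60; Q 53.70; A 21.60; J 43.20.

624 g

Step 1:
n(G) = 339.7 / 54.60 = 6.222 mol
n(Q) = 596.0 / 53.70 = 11.10 mol
n/ν for G = 6.222/1 = 6.222
n/ν for Q = 11.10/2 = 5.550
Smallest n/ν is Q → limiting reagent.
n(B) produced = (3/2) × 11.10 = 16.65 mol
Step 2:
n(B) available = 16.65 mol
n(A) = 104.0 / 21.60 = 4.815 mol
n/ν for B = 16.65/2 = 8.325
n/ν for A = 4.815/1 = 4.815
Smallest n/ν is A → limiting reagent.
n(J) = (3/1) × 4.815 = 14.45 mol
mass = 14.45 × 43.20 = 624.2 g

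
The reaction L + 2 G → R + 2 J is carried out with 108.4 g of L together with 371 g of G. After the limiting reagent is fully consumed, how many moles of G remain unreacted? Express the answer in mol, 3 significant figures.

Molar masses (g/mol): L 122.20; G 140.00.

0.876 mol

n(L) = 108.4 / 122.20 = 0.8871 mol
n(G) = 371.0 / 140.00 = 2.650 mol
n/ν → L: 0.8871, G: 1.325; L is limiting.
G consumed = (2/1) × 0.8871 = 1.774 mol
G remaining = 2.650 − 1.774 = 0.8760 mol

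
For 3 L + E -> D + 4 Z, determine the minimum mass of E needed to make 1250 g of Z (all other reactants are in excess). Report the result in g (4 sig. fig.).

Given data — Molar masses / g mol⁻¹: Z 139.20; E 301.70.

n(Z) = 1250 / 139.20 = 8.980 mol
n(E) = (1/4) × 8.980 = 2.245 mol
mass = 2.245 × 301.70 = 677.3 g

677.3 g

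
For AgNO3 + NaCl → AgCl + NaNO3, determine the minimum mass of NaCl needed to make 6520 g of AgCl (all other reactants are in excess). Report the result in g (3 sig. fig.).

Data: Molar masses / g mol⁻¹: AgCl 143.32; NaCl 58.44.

n(AgCl) = 6520 / 143.32 = 45.49 mol
n(NaCl) = (1/1) × 45.49 = 45.49 mol
mass = 45.49 × 58.44 = 2658 g

2660 g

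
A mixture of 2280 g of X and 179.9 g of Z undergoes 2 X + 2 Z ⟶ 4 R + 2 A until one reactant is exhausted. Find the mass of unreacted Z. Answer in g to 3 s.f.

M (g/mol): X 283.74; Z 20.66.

13.9 g

n(X) = 2280 / 283.74 = 8.036 mol
n(Z) = 179.9 / 20.66 = 8.708 mol
n/ν for X = 8.036/2 = 4.018
n/ν for Z = 8.708/2 = 4.354
Smallest n/ν is X → limiting reagent.
Z consumed = (2/2) × 8.036 = 8.036 mol
Z remaining = 8.708 − 8.036 = 0.6720 mol
mass = 0.6720 × 20.66 = 13.88 g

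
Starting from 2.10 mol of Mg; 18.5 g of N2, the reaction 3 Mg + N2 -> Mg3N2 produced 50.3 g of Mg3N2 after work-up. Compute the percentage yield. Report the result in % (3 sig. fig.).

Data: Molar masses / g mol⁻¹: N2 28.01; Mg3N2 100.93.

75.5 %

n(Mg) = 2.100 mol
n(N2) = 18.50 / 28.01 = 0.6605 mol
n/ν → Mg: 0.7000, N2: 0.6605; N2 is limiting.
theoretical n(Mg3N2) = (1/1) × 0.6605 = 0.6605 mol → 66.66 g
% yield = 50.3 / 66.66 × 100 = 75.46 %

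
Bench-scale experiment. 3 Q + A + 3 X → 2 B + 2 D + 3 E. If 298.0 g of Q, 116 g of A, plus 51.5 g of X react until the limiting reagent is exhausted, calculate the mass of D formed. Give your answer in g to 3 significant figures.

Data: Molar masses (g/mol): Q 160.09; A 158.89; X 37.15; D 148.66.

137 g

n(Q) = 298.0 / 160.09 = 1.861 mol
n(A) = 116.0 / 158.89 = 0.7301 mol
n(X) = 51.50 / 37.15 = 1.386 mol
n/ν → Q: 0.6203, A: 0.7301, X: 0.4620; X is limiting.
n(D) = (2/3) × 1.386 = 0.9240 mol
mass = 0.9240 × 148.66 = 137.4 g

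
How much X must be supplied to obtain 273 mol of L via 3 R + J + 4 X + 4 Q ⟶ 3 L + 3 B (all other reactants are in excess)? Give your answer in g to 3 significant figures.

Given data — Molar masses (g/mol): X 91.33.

33200 g

n(L) = 273.0 mol
n(X) = (4/3) × 273.0 = 364.0 mol
mass = 364.0 × 91.33 = 33240 g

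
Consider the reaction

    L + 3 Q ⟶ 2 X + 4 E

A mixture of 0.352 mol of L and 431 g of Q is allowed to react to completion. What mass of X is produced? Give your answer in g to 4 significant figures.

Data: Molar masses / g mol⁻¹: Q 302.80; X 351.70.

n(L) = 0.3520 mol
n(Q) = 431.0 / 302.80 = 1.423 mol
n/ν → L: 0.3520, Q: 0.4743; L is limiting.
n(X) = (2/1) × 0.3520 = 0.7040 mol
mass = 0.7040 × 351.70 = 247.6 g

247.6 g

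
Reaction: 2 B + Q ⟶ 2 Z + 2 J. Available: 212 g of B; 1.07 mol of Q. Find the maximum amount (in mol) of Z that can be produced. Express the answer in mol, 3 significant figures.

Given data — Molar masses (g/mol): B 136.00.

1.56 mol

n(B) = 212.0 / 136.00 = 1.559 mol
n(Q) = 1.070 mol
n/ν → B: 0.7795, Q: 1.070; B is limiting.
n(Z) = (2/2) × 1.559 = 1.559 mol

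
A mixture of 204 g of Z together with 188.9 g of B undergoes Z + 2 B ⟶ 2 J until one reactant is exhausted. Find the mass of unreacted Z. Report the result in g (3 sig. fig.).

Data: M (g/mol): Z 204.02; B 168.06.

n(Z) = 204.0 / 204.02 = 0.9999 mol
n(B) = 188.9 / 168.06 = 1.124 mol
n/ν → Z: 0.9999, B: 0.5620; B is limiting.
Z consumed = (1/2) × 1.124 = 0.5620 mol
Z remaining = 0.9999 − 0.5620 = 0.4379 mol
mass = 0.4379 × 204.02 = 89.34 g

89.3 g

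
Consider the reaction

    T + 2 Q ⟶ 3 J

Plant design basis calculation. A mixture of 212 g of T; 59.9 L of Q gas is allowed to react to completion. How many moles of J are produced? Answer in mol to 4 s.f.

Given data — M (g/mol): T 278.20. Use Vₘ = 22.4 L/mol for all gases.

n(T) = 212.0 / 278.20 = 0.7620 mol
n(Q) = 59.90 / 22.4 = 2.674 mol
n/ν → T: 0.7620, Q: 1.337; T is limiting.
n(J) = (3/1) × 0.7620 = 2.286 mol

2.286 mol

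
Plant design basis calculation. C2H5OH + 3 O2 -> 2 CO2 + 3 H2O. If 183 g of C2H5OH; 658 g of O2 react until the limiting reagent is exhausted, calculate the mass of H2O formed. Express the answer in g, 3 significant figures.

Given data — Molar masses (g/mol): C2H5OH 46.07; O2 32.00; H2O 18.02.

n(C2H5OH) = 183.0 / 46.07 = 3.972 mol
n(O2) = 658.0 / 32.00 = 20.56 mol
n/ν → C2H5OH: 3.972, O2: 6.853; C2H5OH is limiting.
n(H2O) = (3/1) × 3.972 = 11.92 mol
mass = 11.92 × 18.02 = 214.8 g

215 g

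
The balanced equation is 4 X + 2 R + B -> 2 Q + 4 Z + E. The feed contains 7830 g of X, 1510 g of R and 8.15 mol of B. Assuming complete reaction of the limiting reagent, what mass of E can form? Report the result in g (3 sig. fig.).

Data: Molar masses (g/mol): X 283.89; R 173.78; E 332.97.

n(X) = 7830 / 283.89 = 27.58 mol
n(R) = 1510 / 173.78 = 8.689 mol
n(B) = 8.150 mol
n/ν → X: 6.895, R: 4.345, B: 8.150; R is limiting.
n(E) = (1/2) × 8.689 = 4.345 mol
mass = 4.345 × 332.97 = 1447 g

1450 g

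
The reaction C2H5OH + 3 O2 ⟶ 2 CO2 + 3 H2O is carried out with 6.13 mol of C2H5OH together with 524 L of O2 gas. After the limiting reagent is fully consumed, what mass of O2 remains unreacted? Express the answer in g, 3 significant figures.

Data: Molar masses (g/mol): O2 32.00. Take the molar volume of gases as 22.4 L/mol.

160 g

n(C2H5OH) = 6.130 mol
n(O2) = 524.0 / 22.4 = 23.39 mol
n/ν for C2H5OH = 6.130/1 = 6.130
n/ν for O2 = 23.39/3 = 7.797
Smallest n/ν is C2H5OH → limiting reagent.
O2 consumed = (3/1) × 6.130 = 18.39 mol
O2 remaining = 23.39 − 18.39 = 5.000 mol
mass = 5.000 × 32.00 = 160.0 g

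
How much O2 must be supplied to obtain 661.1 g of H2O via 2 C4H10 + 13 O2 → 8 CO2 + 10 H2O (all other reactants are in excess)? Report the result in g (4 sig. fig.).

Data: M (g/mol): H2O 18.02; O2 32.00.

1526 g

n(H2O) = 661.1 / 18.02 = 36.69 mol
n(O2) = (13/10) × 36.69 = 47.70 mol
mass = 47.70 × 32.00 = 1526 g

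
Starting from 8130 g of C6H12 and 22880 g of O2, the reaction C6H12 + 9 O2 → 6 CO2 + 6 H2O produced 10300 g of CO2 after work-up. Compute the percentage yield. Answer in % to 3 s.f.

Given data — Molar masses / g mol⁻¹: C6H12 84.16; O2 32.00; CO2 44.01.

49.1 %

n(C6H12) = 8130 / 84.16 = 96.60 mol
n(O2) = 22880 / 32.00 = 715.0 mol
n/ν for C6H12 = 96.60/1 = 96.60
n/ν for O2 = 715.0/9 = 79.44
Smallest n/ν is O2 → limiting reagent.
theoretical n(CO2) = (6/9) × 715.0 = 476.7 mol → 20980 g
% yield = 10300 / 20980 × 100 = 49.09 %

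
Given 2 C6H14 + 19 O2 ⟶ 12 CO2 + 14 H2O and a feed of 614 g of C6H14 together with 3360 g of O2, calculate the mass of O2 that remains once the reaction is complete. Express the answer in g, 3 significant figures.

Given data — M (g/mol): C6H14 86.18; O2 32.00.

n(C6H14) = 614.0 / 86.18 = 7.125 mol
n(O2) = 3360 / 32.00 = 105.0 mol
n/ν for C6H14 = 7.125/2 = 3.563
n/ν for O2 = 105.0/19 = 5.526
Smallest n/ν is C6H14 → limiting reagent.
O2 consumed = (19/2) × 7.125 = 67.69 mol
O2 remaining = 105.0 − 67.69 = 37.31 mol
mass = 37.31 × 32.00 = 1194 g

1190 g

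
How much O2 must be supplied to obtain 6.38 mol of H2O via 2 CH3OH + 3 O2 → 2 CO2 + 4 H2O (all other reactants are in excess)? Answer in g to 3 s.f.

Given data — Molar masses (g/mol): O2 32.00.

n(H2O) = 6.380 mol
n(O2) = (3/4) × 6.380 = 4.785 mol
mass = 4.785 × 32.00 = 153.1 g

153 g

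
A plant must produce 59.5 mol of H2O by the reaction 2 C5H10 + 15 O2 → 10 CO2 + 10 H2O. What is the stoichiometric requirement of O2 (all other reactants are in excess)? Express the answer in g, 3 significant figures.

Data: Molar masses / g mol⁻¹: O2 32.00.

2860 g

n(H2O) = 59.50 mol
n(O2) = (15/10) × 59.50 = 89.25 mol
mass = 89.25 × 32.00 = 2856 g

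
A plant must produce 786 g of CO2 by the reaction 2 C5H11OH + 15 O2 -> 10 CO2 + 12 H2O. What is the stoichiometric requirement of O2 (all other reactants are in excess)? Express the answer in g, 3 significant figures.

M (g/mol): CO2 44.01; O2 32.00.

n(CO2) = 786 / 44.01 = 17.86 mol
n(O2) = (15/10) × 17.86 = 26.79 mol
mass = 26.79 × 32.00 = 857.3 g

857 g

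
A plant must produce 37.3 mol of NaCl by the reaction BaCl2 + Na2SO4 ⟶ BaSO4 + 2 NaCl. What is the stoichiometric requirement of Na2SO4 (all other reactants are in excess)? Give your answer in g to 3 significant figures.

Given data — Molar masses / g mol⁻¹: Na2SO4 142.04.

2650 g

n(NaCl) = 37.30 mol
n(Na2SO4) = (1/2) × 37.30 = 18.65 mol
mass = 18.65 × 142.04 = 2649 g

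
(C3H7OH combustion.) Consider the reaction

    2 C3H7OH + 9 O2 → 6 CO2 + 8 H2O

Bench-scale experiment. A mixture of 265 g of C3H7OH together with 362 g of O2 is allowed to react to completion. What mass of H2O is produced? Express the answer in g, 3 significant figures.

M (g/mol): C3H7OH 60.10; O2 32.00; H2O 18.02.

181 g

n(C3H7OH) = 265.0 / 60.10 = 4.409 mol
n(O2) = 362.0 / 32.00 = 11.31 mol
n/ν for C3H7OH = 4.409/2 = 2.205
n/ν for O2 = 11.31/9 = 1.257
Smallest n/ν is O2 → limiting reagent.
n(H2O) = (8/9) × 11.31 = 10.05 mol
mass = 10.05 × 18.02 = 181.1 g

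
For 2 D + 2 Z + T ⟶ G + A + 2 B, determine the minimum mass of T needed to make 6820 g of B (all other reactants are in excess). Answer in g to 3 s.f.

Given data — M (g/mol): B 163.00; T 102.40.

2140 g

n(B) = 6820 / 163.00 = 41.84 mol
n(T) = (1/2) × 41.84 = 20.92 mol
mass = 20.92 × 102.40 = 2142 g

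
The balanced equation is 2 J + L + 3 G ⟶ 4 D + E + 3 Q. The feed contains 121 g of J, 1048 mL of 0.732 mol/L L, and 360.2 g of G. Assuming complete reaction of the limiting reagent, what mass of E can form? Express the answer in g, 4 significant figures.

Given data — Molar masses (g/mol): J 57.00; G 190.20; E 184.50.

n(J) = 121.0 / 57.00 = 2.123 mol
n(L) = 0.732 × 1048/1000 = 0.7671 mol
n(G) = 360.2 / 190.20 = 1.894 mol
n/ν for J = 2.123/2 = 1.062
n/ν for L = 0.7671/1 = 0.7671
n/ν for G = 1.894/3 = 0.6313
Smallest n/ν is G → limiting reagent.
n(E) = (1/3) × 1.894 = 0.6313 mol
mass = 0.6313 × 184.50 = 116.5 g

116.5 g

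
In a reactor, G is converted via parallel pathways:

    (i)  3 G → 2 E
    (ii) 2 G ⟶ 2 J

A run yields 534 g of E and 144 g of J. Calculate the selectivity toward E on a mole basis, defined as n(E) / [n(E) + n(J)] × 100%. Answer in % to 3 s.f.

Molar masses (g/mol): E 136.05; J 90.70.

n(E) = 534 / 136.05 = 3.925 mol
n(J) = 144 / 90.70 = 1.588 mol
selectivity = 3.925/(3.925+1.588) × 100 = 71.20 %

71.2 %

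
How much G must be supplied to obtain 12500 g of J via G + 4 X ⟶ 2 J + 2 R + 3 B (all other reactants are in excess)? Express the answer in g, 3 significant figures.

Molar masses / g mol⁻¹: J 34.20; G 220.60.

40300 g

n(J) = 12500 / 34.20 = 365.5 mol
n(G) = (1/2) × 365.5 = 182.8 mol
mass = 182.8 × 220.60 = 40330 g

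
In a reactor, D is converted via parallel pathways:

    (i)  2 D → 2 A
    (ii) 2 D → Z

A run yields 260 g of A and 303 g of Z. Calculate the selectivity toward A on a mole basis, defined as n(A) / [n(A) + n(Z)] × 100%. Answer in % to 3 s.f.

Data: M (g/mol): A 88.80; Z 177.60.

n(A) = 260 / 88.80 = 2.928 mol
n(Z) = 303 / 177.60 = 1.706 mol
selectivity = 2.928/(2.928+1.706) × 100 = 63.19 %

63.2 %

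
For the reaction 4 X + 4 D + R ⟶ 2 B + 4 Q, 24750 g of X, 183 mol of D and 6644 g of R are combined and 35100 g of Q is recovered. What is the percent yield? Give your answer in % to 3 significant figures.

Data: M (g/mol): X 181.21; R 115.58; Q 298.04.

n(X) = 24750 / 181.21 = 136.6 mol
n(D) = 183.0 mol
n(R) = 6644 / 115.58 = 57.48 mol
n/ν → X: 34.15, D: 45.75, R: 57.48; X is limiting.
theoretical n(Q) = (4/4) × 136.6 = 136.6 mol → 40710 g
% yield = 35100 / 40710 × 100 = 86.22 %

86.2 %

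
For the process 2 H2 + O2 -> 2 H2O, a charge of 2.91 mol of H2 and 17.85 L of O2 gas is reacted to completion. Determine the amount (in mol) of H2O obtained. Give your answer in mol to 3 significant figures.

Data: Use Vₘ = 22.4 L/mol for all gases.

n(H2) = 2.910 mol
n(O2) = 17.85 / 22.4 = 0.7969 mol
n/ν for H2 = 2.910/2 = 1.455
n/ν for O2 = 0.7969/1 = 0.7969
Smallest n/ν is O2 → limiting reagent.
n(H2O) = (2/1) × 0.7969 = 1.594 mol

1.59 mol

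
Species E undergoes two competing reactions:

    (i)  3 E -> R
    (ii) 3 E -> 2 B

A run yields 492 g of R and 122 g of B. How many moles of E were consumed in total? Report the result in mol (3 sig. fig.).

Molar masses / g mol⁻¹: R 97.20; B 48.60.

n(R) = 492 / 97.20 = 5.062 mol
n(B) = 122 / 48.60 = 2.510 mol
n(E) via (i) = (3/1)×5.062 = 15.19 mol
n(E) via (ii) = (3/2)×2.510 = 3.765 mol
total n(E) = 15.19 + 3.765 = 18.96 mol

19.0 mol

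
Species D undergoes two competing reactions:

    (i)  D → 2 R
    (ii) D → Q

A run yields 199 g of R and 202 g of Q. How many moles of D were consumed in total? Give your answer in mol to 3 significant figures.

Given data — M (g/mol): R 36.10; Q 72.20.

n(R) = 199 / 36.10 = 5.512 mol
n(Q) = 202 / 72.20 = 2.798 mol
n(D) via (i) = (1/2)×5.512 = 2.756 mol
n(D) via (ii) = (1/1)×2.798 = 2.798 mol
total n(D) = 2.756 + 2.798 = 5.554 mol

5.55 mol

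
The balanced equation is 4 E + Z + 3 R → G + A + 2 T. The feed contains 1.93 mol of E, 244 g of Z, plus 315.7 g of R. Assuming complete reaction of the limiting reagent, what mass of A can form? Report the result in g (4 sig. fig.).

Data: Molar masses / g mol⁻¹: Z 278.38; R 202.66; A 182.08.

87.85 g

n(E) = 1.930 mol
n(Z) = 244.0 / 278.38 = 0.8765 mol
n(R) = 315.7 / 202.66 = 1.558 mol
n/ν → E: 0.4825, Z: 0.8765, R: 0.5193; E is limiting.
n(A) = (1/4) × 1.930 = 0.4825 mol
mass = 0.4825 × 182.08 = 87.85 g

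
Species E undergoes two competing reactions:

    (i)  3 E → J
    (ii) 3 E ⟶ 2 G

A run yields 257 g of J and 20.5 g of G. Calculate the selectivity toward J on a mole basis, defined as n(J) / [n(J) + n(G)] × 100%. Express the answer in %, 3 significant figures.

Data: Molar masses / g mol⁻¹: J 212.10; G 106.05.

86.2 %

n(J) = 257 / 212.10 = 1.212 mol
n(G) = 20.5 / 106.05 = 0.1933 mol
selectivity = 1.212/(1.212+0.1933) × 100 = 86.24 %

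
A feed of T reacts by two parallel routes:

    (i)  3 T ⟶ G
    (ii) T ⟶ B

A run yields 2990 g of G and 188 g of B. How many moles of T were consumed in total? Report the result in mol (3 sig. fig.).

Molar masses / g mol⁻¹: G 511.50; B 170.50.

18.6 mol

n(G) = 2990 / 511.50 = 5.846 mol
n(B) = 188 / 170.50 = 1.103 mol
n(T) via (i) = (3/1)×5.846 = 17.54 mol
n(T) via (ii) = (1/1)×1.103 = 1.103 mol
total n(T) = 17.54 + 1.103 = 18.64 mol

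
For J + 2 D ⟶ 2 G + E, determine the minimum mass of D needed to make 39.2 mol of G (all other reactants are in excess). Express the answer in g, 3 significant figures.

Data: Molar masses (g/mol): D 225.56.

8840 g

n(G) = 39.20 mol
n(D) = (2/2) × 39.20 = 39.20 mol
mass = 39.20 × 225.56 = 8842 g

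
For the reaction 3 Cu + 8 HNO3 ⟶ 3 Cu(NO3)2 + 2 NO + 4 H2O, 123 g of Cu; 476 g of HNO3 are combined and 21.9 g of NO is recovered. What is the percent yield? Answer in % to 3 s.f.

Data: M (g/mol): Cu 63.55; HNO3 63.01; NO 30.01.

n(Cu) = 123.0 / 63.55 = 1.935 mol
n(HNO3) = 476.0 / 63.01 = 7.554 mol
n/ν → Cu: 0.6450, HNO3: 0.9443; Cu is limiting.
theoretical n(NO) = (2/3) × 1.935 = 1.290 mol → 38.71 g
% yield = 21.9 / 38.71 × 100 = 56.57 %

56.6 %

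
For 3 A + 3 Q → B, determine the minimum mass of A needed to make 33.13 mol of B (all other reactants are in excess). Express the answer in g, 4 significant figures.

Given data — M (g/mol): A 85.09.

8457 g

n(B) = 33.13 mol
n(A) = (3/1) × 33.13 = 99.39 mol
mass = 99.39 × 85.09 = 8457 g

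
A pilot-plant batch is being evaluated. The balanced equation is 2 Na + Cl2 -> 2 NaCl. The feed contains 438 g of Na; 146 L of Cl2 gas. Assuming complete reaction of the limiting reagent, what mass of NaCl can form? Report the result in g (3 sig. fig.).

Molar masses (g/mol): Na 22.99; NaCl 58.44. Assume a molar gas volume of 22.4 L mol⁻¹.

n(Na) = 438.0 / 22.99 = 19.05 mol
n(Cl2) = 146.0 / 22.4 = 6.518 mol
n/ν → Na: 9.525, Cl2: 6.518; Cl2 is limiting.
n(NaCl) = (2/1) × 6.518 = 13.04 mol
mass = 13.04 × 58.44 = 762.1 g

762 g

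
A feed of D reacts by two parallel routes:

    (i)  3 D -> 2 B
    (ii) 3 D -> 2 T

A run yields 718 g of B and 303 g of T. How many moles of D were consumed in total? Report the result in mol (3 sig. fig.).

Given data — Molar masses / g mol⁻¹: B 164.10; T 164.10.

n(B) = 718 / 164.10 = 4.375 mol
n(T) = 303 / 164.10 = 1.846 mol
n(D) via (i) = (3/2)×4.375 = 6.563 mol
n(D) via (ii) = (3/2)×1.846 = 2.769 mol
total n(D) = 6.563 + 2.769 = 9.332 mol

9.33 mol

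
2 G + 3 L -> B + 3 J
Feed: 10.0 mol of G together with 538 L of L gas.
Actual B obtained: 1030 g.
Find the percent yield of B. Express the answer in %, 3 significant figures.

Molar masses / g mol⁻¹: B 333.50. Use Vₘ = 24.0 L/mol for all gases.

n(G) = 10.00 mol
n(L) = 538.0 / 24.0 = 22.42 mol
n/ν → G: 5.000, L: 7.473; G is limiting.
theoretical n(B) = (1/2) × 10.00 = 5.000 mol → 1668 g
% yield = 1030 / 1668 × 100 = 61.75 %

61.8 %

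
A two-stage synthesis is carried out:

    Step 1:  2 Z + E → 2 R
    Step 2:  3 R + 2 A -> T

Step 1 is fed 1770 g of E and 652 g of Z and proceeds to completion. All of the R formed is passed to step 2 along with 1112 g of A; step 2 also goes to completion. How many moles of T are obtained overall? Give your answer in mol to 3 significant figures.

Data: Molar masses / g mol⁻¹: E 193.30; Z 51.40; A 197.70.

Step 1:
n(E) = 1770 / 193.30 = 9.157 mol
n(Z) = 652.0 / 51.40 = 12.68 mol
n/ν → E: 9.157, Z: 6.340; Z is limiting.
n(R) produced = (2/2) × 12.68 = 12.68 mol
Step 2:
n(R) available = 12.68 mol
n(A) = 1112 / 197.70 = 5.625 mol
n/ν → R: 4.227, A: 2.813; A is limiting.
n(T) = (1/2) × 5.625 = 2.813 mol

2.81 mol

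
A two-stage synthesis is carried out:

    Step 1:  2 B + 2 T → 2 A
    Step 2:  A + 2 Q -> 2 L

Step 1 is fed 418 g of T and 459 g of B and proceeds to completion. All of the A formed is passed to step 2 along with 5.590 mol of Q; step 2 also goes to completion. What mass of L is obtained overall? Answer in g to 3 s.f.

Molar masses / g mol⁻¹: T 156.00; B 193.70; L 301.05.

Step 1:
n(T) = 418.0 / 156.00 = 2.679 mol
n(B) = 459.0 / 193.70 = 2.370 mol
n/ν for T = 2.679/2 = 1.340
n/ν for B = 2.370/2 = 1.185
Smallest n/ν is B → limiting reagent.
n(A) produced = (2/2) × 2.370 = 2.370 mol
Step 2:
n(A) available = 2.370 mol
n(Q) = 5.590 mol
n/ν for A = 2.370/1 = 2.370
n/ν for Q = 5.590/2 = 2.795
Smallest n/ν is A → limiting reagent.
n(L) = (2/1) × 2.370 = 4.740 mol
mass = 4.740 × 301.05 = 1427 g

1430 g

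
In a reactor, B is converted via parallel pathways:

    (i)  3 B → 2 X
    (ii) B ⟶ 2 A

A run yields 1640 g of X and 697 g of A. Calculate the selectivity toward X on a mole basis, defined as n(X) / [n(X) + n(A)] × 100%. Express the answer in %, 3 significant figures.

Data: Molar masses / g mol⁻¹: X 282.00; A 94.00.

n(X) = 1640 / 282.00 = 5.816 mol
n(A) = 697 / 94.00 = 7.415 mol
selectivity = 5.816/(5.816+7.415) × 100 = 43.96 %

44.0 %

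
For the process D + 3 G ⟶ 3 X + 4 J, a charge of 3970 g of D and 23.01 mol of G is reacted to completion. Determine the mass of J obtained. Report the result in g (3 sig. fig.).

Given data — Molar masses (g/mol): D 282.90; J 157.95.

4850 g

n(D) = 3970 / 282.90 = 14.03 mol
n(G) = 23.01 mol
n/ν for D = 14.03/1 = 14.03
n/ν for G = 23.01/3 = 7.670
Smallest n/ν is G → limiting reagent.
n(J) = (4/3) × 23.01 = 30.68 mol
mass = 30.68 × 157.95 = 4846 g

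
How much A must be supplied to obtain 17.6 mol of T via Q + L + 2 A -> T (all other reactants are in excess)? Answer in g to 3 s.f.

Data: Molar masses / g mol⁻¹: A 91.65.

3230 g

n(T) = 17.60 mol
n(A) = (2/1) × 17.60 = 35.20 mol
mass = 35.20 × 91.65 = 3226 g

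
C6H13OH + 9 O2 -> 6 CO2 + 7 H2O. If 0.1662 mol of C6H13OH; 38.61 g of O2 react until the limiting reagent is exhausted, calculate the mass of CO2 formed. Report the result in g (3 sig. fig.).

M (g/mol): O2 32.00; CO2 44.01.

n(C6H13OH) = 0.1662 mol
n(O2) = 38.61 / 32.00 = 1.207 mol
n/ν for C6H13OH = 0.1662/1 = 0.1662
n/ν for O2 = 1.207/9 = 0.1341
Smallest n/ν is O2 → limiting reagent.
n(CO2) = (6/9) × 1.207 = 0.8047 mol
mass = 0.8047 × 44.01 = 35.41 g

35.4 g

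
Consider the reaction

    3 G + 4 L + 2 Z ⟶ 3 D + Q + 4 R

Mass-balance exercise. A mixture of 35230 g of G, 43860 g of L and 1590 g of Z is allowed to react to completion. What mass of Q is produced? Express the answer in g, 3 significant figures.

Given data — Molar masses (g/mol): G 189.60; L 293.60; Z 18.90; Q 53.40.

n(G) = 35230 / 189.60 = 185.8 mol
n(L) = 43860 / 293.60 = 149.4 mol
n(Z) = 1590 / 18.90 = 84.13 mol
n/ν → G: 61.93, L: 37.35, Z: 42.07; L is limiting.
n(Q) = (1/4) × 149.4 = 37.35 mol
mass = 37.35 × 53.40 = 1994 g

1990 g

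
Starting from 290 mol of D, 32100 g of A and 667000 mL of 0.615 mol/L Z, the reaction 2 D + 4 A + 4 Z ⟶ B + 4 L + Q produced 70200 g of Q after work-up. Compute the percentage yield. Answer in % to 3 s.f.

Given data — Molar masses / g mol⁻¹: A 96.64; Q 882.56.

n(D) = 290.0 mol
n(A) = 32100 / 96.64 = 332.2 mol
n(Z) = 0.615 × 667000/1000 = 410.2 mol
n/ν for D = 290.0/2 = 145.0
n/ν for A = 332.2/4 = 83.05
n/ν for Z = 410.2/4 = 102.6
Smallest n/ν is A → limiting reagent.
theoretical n(Q) = (1/4) × 332.2 = 83.05 mol → 73300 g
% yield = 70200 / 73300 × 100 = 95.77 %

95.8 %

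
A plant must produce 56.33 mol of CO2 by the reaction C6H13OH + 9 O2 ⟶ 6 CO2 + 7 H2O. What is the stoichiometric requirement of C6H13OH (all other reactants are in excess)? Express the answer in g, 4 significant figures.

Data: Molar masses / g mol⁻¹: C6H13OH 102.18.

959.3 g

n(CO2) = 56.33 mol
n(C6H13OH) = (1/6) × 56.33 = 9.388 mol
mass = 9.388 × 102.18 = 959.3 g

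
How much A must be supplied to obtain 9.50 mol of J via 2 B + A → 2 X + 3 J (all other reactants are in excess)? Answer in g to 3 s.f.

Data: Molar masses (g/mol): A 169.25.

n(J) = 9.500 mol
n(A) = (1/3) × 9.500 = 3.167 mol
mass = 3.167 × 169.25 = 536.0 g

536 g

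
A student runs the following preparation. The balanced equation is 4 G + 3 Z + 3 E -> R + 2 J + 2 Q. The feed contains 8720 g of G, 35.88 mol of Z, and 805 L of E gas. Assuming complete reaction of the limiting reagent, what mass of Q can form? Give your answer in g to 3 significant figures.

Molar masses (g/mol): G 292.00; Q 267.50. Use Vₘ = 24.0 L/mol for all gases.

3990 g

n(G) = 8720 / 292.00 = 29.86 mol
n(Z) = 35.88 mol
n(E) = 805.0 / 24.0 = 33.54 mol
n/ν → G: 7.465, Z: 11.96, E: 11.18; G is limiting.
n(Q) = (2/4) × 29.86 = 14.93 mol
mass = 14.93 × 267.50 = 3994 g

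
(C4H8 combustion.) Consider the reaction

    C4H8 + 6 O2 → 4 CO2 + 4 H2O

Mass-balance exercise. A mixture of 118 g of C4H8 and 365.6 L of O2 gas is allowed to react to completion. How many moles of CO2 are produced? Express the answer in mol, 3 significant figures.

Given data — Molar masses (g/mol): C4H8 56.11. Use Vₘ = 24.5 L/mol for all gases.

n(C4H8) = 118.0 / 56.11 = 2.103 mol
n(O2) = 365.6 / 24.5 = 14.92 mol
n/ν for C4H8 = 2.103/1 = 2.103
n/ν for O2 = 14.92/6 = 2.487
Smallest n/ν is C4H8 → limiting reagent.
n(CO2) = (4/1) × 2.103 = 8.412 mol

8.41 mol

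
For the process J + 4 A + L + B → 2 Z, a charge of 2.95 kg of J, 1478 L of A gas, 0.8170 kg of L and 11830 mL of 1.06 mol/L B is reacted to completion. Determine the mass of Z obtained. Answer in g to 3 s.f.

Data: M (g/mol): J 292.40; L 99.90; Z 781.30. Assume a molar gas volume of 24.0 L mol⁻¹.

12800 g

n(J) = 2.950×1000 / 292.40 = 10.09 mol
n(A) = 1478 / 24.0 = 61.58 mol
n(L) = 0.8170×1000 / 99.90 = 8.178 mol
n(B) = 1.06 × 11830/1000 = 12.54 mol
n/ν for J = 10.09/1 = 10.09
n/ν for A = 61.58/4 = 15.40
n/ν for L = 8.178/1 = 8.178
n/ν for B = 12.54/1 = 12.54
Smallest n/ν is L → limiting reagent.
n(Z) = (2/1) × 8.178 = 16.36 mol
mass = 16.36 × 781.30 = 12780 g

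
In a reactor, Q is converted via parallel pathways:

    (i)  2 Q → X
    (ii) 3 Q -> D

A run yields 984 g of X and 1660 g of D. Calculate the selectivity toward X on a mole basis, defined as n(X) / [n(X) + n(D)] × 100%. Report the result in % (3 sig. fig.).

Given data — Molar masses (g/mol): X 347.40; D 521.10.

n(X) = 984 / 347.40 = 2.832 mol
n(D) = 1660 / 521.10 = 3.186 mol
selectivity = 2.832/(2.832+3.186) × 100 = 47.06 %

47.1 %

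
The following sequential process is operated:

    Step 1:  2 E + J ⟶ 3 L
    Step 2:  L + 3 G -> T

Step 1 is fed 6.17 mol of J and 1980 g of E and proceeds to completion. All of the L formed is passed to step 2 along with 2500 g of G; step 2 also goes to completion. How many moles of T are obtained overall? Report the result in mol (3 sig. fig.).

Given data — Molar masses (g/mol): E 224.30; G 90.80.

Step 1:
n(J) = 6.170 mol
n(E) = 1980 / 224.30 = 8.827 mol
n/ν for J = 6.170/1 = 6.170
n/ν for E = 8.827/2 = 4.414
Smallest n/ν is E → limiting reagent.
n(L) produced = (3/2) × 8.827 = 13.24 mol
Step 2:
n(L) available = 13.24 mol
n(G) = 2500 / 90.80 = 27.53 mol
n/ν for L = 13.24/1 = 13.24
n/ν for G = 27.53/3 = 9.177
Smallest n/ν is G → limiting reagent.
n(T) = (1/3) × 27.53 = 9.177 mol

9.18 mol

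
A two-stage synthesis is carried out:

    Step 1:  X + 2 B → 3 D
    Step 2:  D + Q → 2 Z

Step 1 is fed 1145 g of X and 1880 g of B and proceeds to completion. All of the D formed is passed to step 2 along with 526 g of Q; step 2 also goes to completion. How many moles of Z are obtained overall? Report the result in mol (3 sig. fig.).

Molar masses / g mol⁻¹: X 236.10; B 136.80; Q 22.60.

Step 1:
n(X) = 1145 / 236.10 = 4.850 mol
n(B) = 1880 / 136.80 = 13.74 mol
n/ν for X = 4.850/1 = 4.850
n/ν for B = 13.74/2 = 6.870
Smallest n/ν is X → limiting reagent.
n(D) produced = (3/1) × 4.850 = 14.55 mol
Step 2:
n(D) available = 14.55 mol
n(Q) = 526.0 / 22.60 = 23.27 mol
n/ν for D = 14.55/1 = 14.55
n/ν for Q = 23.27/1 = 23.27
Smallest n/ν is D → limiting reagent.
n(Z) = (2/1) × 14.55 = 29.10 mol

29.1 mol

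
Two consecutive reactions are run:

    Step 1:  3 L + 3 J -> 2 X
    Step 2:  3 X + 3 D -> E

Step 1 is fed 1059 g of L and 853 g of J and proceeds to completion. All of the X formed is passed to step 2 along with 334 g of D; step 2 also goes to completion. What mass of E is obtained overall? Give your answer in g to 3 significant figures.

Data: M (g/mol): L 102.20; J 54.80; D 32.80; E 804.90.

1850 g

Step 1:
n(L) = 1059 / 102.20 = 10.36 mol
n(J) = 853.0 / 54.80 = 15.57 mol
n/ν → L: 3.453, J: 5.190; L is limiting.
n(X) produced = (2/3) × 10.36 = 6.907 mol
Step 2:
n(X) available = 6.907 mol
n(D) = 334.0 / 32.80 = 10.18 mol
n/ν → X: 2.302, D: 3.393; X is limiting.
n(E) = (1/3) × 6.907 = 2.302 mol
mass = 2.302 × 804.90 = 1853 g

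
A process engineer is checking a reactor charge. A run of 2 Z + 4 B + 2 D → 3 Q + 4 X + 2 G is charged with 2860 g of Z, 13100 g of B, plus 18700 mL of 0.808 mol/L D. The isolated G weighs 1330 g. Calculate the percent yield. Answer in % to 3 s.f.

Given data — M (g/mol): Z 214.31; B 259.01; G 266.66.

n(Z) = 2860 / 214.31 = 13.35 mol
n(B) = 13100 / 259.01 = 50.58 mol
n(D) = 0.808 × 18700/1000 = 15.11 mol
n/ν → Z: 6.675, B: 12.65, D: 7.555; Z is limiting.
theoretical n(G) = (2/2) × 13.35 = 13.35 mol → 3560 g
% yield = 1330 / 3560 × 100 = 37.36 %

37.4 %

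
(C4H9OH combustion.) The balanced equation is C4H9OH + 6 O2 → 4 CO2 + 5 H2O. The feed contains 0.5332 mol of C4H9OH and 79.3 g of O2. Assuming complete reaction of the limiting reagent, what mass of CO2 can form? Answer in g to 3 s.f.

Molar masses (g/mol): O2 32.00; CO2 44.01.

72.7 g

n(C4H9OH) = 0.5332 mol
n(O2) = 79.30 / 32.00 = 2.478 mol
n/ν for C4H9OH = 0.5332/1 = 0.5332
n/ν for O2 = 2.478/6 = 0.4130
Smallest n/ν is O2 → limiting reagent.
n(CO2) = (4/6) × 2.478 = 1.652 mol
mass = 1.652 × 44.01 = 72.70 g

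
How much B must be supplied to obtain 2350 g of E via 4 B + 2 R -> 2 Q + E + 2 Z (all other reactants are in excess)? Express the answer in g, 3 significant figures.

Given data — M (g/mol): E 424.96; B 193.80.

4290 g

n(E) = 2350 / 424.96 = 5.530 mol
n(B) = (4/1) × 5.530 = 22.12 mol
mass = 22.12 × 193.80 = 4287 g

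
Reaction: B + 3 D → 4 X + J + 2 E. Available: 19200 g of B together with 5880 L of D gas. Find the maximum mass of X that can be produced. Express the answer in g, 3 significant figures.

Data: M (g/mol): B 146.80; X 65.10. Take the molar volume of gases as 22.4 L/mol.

22800 g

n(B) = 19200 / 146.80 = 130.8 mol
n(D) = 5880 / 22.4 = 262.5 mol
n/ν for B = 130.8/1 = 130.8
n/ν for D = 262.5/3 = 87.50
Smallest n/ν is D → limiting reagent.
n(X) = (4/3) × 262.5 = 350.0 mol
mass = 350.0 × 65.10 = 22790 g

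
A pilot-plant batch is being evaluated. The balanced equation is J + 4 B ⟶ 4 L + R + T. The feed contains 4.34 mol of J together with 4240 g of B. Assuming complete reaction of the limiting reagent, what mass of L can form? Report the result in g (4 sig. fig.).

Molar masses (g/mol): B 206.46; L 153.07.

2657 g

n(J) = 4.340 mol
n(B) = 4240 / 206.46 = 20.54 mol
n/ν → J: 4.340, B: 5.135; J is limiting.
n(L) = (4/1) × 4.340 = 17.36 mol
mass = 17.36 × 153.07 = 2657 g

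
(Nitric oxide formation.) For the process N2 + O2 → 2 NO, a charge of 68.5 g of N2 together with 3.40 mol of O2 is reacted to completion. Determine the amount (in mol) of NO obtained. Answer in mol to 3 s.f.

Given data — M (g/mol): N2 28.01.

4.89 mol

n(N2) = 68.50 / 28.01 = 2.446 mol
n(O2) = 3.400 mol
n/ν → N2: 2.446, O2: 3.400; N2 is limiting.
n(NO) = (2/1) × 2.446 = 4.892 mol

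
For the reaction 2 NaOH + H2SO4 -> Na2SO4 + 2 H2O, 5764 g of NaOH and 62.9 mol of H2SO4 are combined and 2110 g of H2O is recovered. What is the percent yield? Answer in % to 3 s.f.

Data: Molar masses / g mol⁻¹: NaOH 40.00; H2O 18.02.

93.1 %

n(NaOH) = 5764 / 40.00 = 144.1 mol
n(H2SO4) = 62.90 mol
n/ν → NaOH: 72.05, H2SO4: 62.90; H2SO4 is limiting.
theoretical n(H2O) = (2/1) × 62.90 = 125.8 mol → 2267 g
% yield = 2110 / 2267 × 100 = 93.07 %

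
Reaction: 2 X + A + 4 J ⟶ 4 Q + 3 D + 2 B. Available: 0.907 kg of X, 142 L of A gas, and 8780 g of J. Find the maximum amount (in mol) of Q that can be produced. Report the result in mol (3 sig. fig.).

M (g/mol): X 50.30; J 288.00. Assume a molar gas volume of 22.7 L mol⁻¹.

25.0 mol

n(X) = 0.9070×1000 / 50.30 = 18.03 mol
n(A) = 142.0 / 22.7 = 6.256 mol
n(J) = 8780 / 288.00 = 30.49 mol
n/ν for X = 18.03/2 = 9.015
n/ν for A = 6.256/1 = 6.256
n/ν for J = 30.49/4 = 7.623
Smallest n/ν is A → limiting reagent.
n(Q) = (4/1) × 6.256 = 25.02 mol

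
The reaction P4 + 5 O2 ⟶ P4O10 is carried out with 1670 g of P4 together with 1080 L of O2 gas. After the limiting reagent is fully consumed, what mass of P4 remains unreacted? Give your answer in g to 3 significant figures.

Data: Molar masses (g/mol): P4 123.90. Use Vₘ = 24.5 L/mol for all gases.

n(P4) = 1670 / 123.90 = 13.48 mol
n(O2) = 1080 / 24.5 = 44.08 mol
n/ν for P4 = 13.48/1 = 13.48
n/ν for O2 = 44.08/5 = 8.816
Smallest n/ν is O2 → limiting reagent.
P4 consumed = (1/5) × 44.08 = 8.816 mol
P4 remaining = 13.48 − 8.816 = 4.664 mol
mass = 4.664 × 123.90 = 577.9 g

578 g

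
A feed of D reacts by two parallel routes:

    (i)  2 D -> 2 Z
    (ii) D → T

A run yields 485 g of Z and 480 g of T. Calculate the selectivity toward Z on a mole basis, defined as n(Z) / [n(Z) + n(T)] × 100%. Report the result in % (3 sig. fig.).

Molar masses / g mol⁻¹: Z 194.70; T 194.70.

n(Z) = 485 / 194.70 = 2.491 mol
n(T) = 480 / 194.70 = 2.465 mol
selectivity = 2.491/(2.491+2.465) × 100 = 50.26 %

50.3 %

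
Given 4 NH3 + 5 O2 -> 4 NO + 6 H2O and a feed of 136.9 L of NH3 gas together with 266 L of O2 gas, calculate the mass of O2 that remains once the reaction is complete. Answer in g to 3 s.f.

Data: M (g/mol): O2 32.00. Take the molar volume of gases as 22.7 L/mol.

n(NH3) = 136.9 / 22.7 = 6.031 mol
n(O2) = 266.0 / 22.7 = 11.72 mol
n/ν for NH3 = 6.031/4 = 1.508
n/ν for O2 = 11.72/5 = 2.344
Smallest n/ν is NH3 → limiting reagent.
O2 consumed = (5/4) × 6.031 = 7.539 mol
O2 remaining = 11.72 − 7.539 = 4.181 mol
mass = 4.181 × 32.00 = 133.8 g

134 g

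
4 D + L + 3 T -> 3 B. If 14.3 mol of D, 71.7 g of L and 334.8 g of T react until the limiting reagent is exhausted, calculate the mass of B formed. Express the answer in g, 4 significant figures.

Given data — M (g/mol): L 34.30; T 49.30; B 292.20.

1832 g

n(D) = 14.30 mol
n(L) = 71.70 / 34.30 = 2.090 mol
n(T) = 334.8 / 49.30 = 6.791 mol
n/ν for D = 14.30/4 = 3.575
n/ν for L = 2.090/1 = 2.090
n/ν for T = 6.791/3 = 2.264
Smallest n/ν is L → limiting reagent.
n(B) = (3/1) × 2.090 = 6.270 mol
mass = 6.270 × 292.20 = 1832 g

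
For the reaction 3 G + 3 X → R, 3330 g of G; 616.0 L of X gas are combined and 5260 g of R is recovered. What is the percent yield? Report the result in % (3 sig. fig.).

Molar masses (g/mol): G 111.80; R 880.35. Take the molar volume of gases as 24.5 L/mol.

n(G) = 3330 / 111.80 = 29.79 mol
n(X) = 616.0 / 24.5 = 25.14 mol
n/ν → G: 9.930, X: 8.380; X is limiting.
theoretical n(R) = (1/3) × 25.14 = 8.380 mol → 7377 g
% yield = 5260 / 7377 × 100 = 71.30 %

71.3 %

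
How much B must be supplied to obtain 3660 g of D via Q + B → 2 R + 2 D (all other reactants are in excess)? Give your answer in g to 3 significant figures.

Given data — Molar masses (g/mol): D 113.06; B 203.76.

3300 g

n(D) = 3660 / 113.06 = 32.37 mol
n(B) = (1/2) × 32.37 = 16.19 mol
mass = 16.19 × 203.76 = 3299 g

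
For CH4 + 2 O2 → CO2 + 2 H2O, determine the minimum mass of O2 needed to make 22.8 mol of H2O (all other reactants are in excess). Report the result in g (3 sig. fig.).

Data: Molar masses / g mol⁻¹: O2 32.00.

n(H2O) = 22.80 mol
n(O2) = (2/2) × 22.80 = 22.80 mol
mass = 22.80 × 32.00 = 729.6 g

730 g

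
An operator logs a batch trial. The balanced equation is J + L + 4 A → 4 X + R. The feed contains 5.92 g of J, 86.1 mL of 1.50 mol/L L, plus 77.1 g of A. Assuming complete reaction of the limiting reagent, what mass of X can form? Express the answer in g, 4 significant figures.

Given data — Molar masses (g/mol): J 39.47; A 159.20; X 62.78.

n(J) = 5.920 / 39.47 = 0.1500 mol
n(L) = 1.50 × 86.10/1000 = 0.1292 mol
n(A) = 77.10 / 159.20 = 0.4843 mol
n/ν → J: 0.1500, L: 0.1292, A: 0.1211; A is limiting.
n(X) = (4/4) × 0.4843 = 0.4843 mol
mass = 0.4843 × 62.78 = 30.40 g

30.40 g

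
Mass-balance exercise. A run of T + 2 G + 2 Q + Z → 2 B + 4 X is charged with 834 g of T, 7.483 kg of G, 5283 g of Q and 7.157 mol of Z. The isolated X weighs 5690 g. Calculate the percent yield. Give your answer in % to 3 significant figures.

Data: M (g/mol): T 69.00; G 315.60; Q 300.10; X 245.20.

81.1 %

n(T) = 834.0 / 69.00 = 12.09 mol
n(G) = 7.483×1000 / 315.60 = 23.71 mol
n(Q) = 5283 / 300.10 = 17.60 mol
n(Z) = 7.157 mol
n/ν → T: 12.09, G: 11.86, Q: 8.800, Z: 7.157; Z is limiting.
theoretical n(X) = (4/1) × 7.157 = 28.63 mol → 7020 g
% yield = 5690 / 7020 × 100 = 81.05 %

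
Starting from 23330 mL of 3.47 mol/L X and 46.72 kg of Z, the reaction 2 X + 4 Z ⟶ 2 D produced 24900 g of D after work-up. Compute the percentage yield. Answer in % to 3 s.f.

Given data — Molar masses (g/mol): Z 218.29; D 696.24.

n(X) = 3.47 × 23330/1000 = 80.96 mol
n(Z) = 46.72×1000 / 218.29 = 214.0 mol
n/ν for X = 80.96/2 = 40.48
n/ν for Z = 214.0/4 = 53.50
Smallest n/ν is X → limiting reagent.
theoretical n(D) = (2/2) × 80.96 = 80.96 mol → 56370 g
% yield = 24900 / 56370 × 100 = 44.17 %

44.2 %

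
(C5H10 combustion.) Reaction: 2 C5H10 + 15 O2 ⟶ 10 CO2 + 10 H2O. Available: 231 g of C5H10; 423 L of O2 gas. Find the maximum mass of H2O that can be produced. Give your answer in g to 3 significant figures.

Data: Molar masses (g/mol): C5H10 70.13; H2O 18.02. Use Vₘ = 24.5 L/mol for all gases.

n(C5H10) = 231.0 / 70.13 = 3.294 mol
n(O2) = 423.0 / 24.5 = 17.27 mol
n/ν → C5H10: 1.647, O2: 1.151; O2 is limiting.
n(H2O) = (10/15) × 17.27 = 11.51 mol
mass = 11.51 × 18.02 = 207.4 g

207 g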